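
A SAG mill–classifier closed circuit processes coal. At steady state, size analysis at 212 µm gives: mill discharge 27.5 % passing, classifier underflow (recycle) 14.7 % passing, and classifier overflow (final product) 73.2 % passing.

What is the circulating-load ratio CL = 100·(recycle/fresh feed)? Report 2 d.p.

Let r = R/F. Size balance at 212 µm:
(1+r)d = ru + o → r = (o−d)/(d−u)
r = (73.2 − 27.5)/(27.5 − 14.7) = 45.7/12.8 = 3.5703
CL = 100·r = 357.03 %

CL = 357.03 %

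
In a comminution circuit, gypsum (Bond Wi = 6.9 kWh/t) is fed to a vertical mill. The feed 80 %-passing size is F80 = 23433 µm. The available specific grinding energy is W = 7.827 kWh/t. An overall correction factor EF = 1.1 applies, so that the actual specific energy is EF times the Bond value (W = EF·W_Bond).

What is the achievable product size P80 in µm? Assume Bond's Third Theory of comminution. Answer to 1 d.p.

P80 = 83.2 µm

W = 10 Wi (1/√P80 − 1/√F80)  [Bond]
W_Bond = W / EF = 7.827 / 1.1 = 7.1155 kWh/t
1/√P80 = 1/√F80 + W_Bond/(10·Wi)
  = 7.1155/(10·6.9) + 1/√23433 = 0.103123 + 0.006533 = 0.109655
P80 = (1/0.109655)² = 9.1195² = 83.17 µm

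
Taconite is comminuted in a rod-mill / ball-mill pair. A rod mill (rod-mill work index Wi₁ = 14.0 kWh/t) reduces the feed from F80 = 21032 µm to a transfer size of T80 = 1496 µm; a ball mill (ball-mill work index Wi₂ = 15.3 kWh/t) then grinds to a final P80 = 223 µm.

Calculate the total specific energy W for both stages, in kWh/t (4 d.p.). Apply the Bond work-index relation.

W = 8.9442 kWh/t

Bond:  W = 10 Wi (1/√P − 1/√F)
Stage 1 (21032→1496 µm, Wi₁=14.0): W₁ = 10·14.0·(0.025854 − 0.006895) = 2.6543 kWh/t
Stage 2 (1496→223 µm, Wi₂=15.3): W₂ = 10·15.3·(0.066965 − 0.025854) = 6.2899 kWh/t
W = W₁ + W₂ = 2.6543 + 6.2899 = 8.9442 kWh/t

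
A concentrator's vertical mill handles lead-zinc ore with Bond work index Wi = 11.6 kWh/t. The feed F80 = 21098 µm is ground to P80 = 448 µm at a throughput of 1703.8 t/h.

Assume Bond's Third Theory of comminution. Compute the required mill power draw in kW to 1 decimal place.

P = 7977.0 kW

W = 10 Wi (P80^-0.5 − F80^-0.5)
W = 10·11.6·(1/√448 − 1/√21098) = 10·11.6·(0.040361) = 4.6819 kWh/t
Power = W × throughput = 4.6819 kWh/t × 1703.8 t/h = 7977.0 kW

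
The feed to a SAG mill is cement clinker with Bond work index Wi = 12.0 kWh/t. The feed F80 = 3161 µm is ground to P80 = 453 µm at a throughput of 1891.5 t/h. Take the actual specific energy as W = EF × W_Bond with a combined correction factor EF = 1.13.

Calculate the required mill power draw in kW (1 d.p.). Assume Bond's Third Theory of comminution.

W = 10·Wi·[P80^(−½) − F80^(−½)]
W = 10·12.0·(1/√453 − 1/√3161) = 10·12.0·(0.029198) = 3.5037 kWh/t
W_actual = 1.13 × 3.5037 = 3.9592 kWh/t
P = W·T = 3.9592·1891.5 = 7488.8 kW

P = 7488.8 kW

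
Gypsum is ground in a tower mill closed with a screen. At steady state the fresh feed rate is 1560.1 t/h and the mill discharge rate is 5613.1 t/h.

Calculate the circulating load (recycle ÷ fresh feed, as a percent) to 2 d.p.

Discharge = new feed + return, hence
R = M − F = 5613.1 − 1560.1 = 4053.0 t/h
CL = 100·R/F = 100·4053.0/1560.1 = 259.79 %

CL = 259.79 %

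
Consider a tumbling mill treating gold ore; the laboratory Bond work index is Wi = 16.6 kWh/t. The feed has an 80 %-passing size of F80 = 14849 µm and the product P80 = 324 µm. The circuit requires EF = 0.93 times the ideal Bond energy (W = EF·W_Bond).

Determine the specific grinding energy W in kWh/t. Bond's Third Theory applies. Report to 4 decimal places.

W_Bond = 10·Wi·(1/√P₈₀ − 1/√F₈₀)
1/√324 = 0.055556;  1/√14849 = 0.008206
W = 10·16.6·(0.055556 − 0.008206) = 7.8600 kWh/t
With EF = 0.93: W = 7.8600·0.93 = 7.3098 kWh/t

W = 7.3098 kWh/t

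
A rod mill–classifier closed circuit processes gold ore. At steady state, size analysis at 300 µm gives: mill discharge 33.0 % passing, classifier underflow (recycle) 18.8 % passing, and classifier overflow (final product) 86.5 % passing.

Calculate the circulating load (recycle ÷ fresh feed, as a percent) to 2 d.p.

CL = 376.76 %

Balance %-passing 300 µm (r = R/F):
r = (o − d)/(d − u)
r = (86.5 − 33.0)/(33.0 − 18.8) = 53.5/14.2 = 3.7676
CL = 100·r = 376.76 %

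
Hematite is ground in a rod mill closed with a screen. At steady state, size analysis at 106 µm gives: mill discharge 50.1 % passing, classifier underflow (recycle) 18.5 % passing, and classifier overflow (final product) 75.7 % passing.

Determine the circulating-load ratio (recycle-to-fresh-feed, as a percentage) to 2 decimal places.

Balance %-passing 106 µm (r = R/F):
d + r·d = r·u + o → r(d−u) = o−d
r = (75.7 − 50.1)/(50.1 − 18.5) = 25.6/31.6 = 0.8101
CL = 100·r = 81.01 %

CL = 81.01 %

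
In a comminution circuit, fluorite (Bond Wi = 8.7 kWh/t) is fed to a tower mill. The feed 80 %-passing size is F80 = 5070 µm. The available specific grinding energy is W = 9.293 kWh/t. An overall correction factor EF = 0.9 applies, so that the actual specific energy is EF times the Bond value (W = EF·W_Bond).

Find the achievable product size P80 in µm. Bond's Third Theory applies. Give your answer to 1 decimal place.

W_Bond = 10·Wi·(1/√P₈₀ − 1/√F₈₀)
W_Bond = W / EF = 9.293 / 0.9 = 10.3256 kWh/t
⇒ 1/√P80 = W_Bond/(10·Wi) + 1/√F80
  = 10.3256/(10·8.7) + 1/√5070 = 0.118685 + 0.014044 = 0.132729
P80 = (1/0.132729)² = 7.5342² = 56.76 µm

P80 = 56.8 µm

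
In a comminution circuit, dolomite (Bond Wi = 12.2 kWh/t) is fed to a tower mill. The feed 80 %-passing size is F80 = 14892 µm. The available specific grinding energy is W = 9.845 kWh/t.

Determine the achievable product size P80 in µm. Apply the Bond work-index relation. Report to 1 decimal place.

Bond: W = 10·Wi·(1/√P80 − 1/√F80)
P80^(−½) = W/(10 Wi) + F80^(−½)
  = 9.8450/(10·12.2) + 1/√14892 = 0.080697 + 0.008195 = 0.088891
P80 = (1/0.088891)² = 11.2497² = 126.56 µm

P80 = 126.6 µm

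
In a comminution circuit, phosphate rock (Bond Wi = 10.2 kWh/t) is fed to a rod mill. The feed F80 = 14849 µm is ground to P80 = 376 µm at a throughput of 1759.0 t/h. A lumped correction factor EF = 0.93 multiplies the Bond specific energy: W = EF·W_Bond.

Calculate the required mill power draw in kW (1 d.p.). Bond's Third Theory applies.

W = 10 Wi / √P80 − 10 Wi / √F80
W = 10·10.2·(1/√376 − 1/√14849) = 10·10.2·(0.043365) = 4.4232 kWh/t
With EF = 0.93: W = 4.4232·0.93 = 4.1136 kWh/t
Mill draw = 4.1136 × 1759.0 = 7235.8 kW

P = 7235.8 kW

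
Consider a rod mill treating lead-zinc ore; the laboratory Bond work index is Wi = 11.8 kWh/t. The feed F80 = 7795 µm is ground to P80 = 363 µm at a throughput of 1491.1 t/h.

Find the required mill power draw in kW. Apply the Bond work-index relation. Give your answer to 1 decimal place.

W = 10 Wi / √P80 − 10 Wi / √F80
W = 10·11.8·(1/√363 − 1/√7795) = 10·11.8·(0.041160) = 4.8569 kWh/t
Power = W × throughput = 4.8569 kWh/t × 1491.1 t/h = 7242.1 kW

P = 7242.1 kW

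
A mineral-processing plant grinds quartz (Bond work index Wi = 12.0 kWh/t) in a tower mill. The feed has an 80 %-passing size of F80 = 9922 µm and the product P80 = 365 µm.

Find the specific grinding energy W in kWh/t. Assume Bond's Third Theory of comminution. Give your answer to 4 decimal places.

W = 10·Wi·[P80^(−½) − F80^(−½)]
1/√365 = 0.052342;  1/√9922 = 0.010039
W = 10·12.0·(0.052342 − 0.010039) = 5.0764 kWh/t

W = 5.0764 kWh/t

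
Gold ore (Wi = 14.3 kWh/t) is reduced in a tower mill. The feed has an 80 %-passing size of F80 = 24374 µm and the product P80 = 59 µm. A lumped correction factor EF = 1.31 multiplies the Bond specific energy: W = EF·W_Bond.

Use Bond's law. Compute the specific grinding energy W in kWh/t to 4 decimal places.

W = 23.1884 kWh/t

Bond:  W = 10 Wi (1/√P − 1/√F)
1/√59 = 0.130189;  1/√24374 = 0.006405
W = 10·14.3·(0.130189 − 0.006405) = 17.7011 kWh/t
With EF = 1.31: W = 17.7011·1.31 = 23.1884 kWh/t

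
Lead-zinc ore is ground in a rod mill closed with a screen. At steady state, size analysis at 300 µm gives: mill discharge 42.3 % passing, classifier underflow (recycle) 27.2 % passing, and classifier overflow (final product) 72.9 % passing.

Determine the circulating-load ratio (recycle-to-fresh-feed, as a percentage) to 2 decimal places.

Let r = R/F. Size balance at 300 µm:
r = (o − d)/(d − u)
r = (72.9 − 42.3)/(42.3 − 27.2) = 30.6/15.1 = 2.0265
CL = 100·r = 202.65 %

CL = 202.65 %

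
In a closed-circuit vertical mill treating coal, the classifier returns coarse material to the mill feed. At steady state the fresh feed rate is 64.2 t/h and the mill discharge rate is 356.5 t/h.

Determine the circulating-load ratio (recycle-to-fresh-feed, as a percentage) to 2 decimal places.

CL = 455.30 %

Discharge = new feed + return, hence
R = M − F = 356.5 − 64.2 = 292.3 t/h
CL = 100·R/F = 100·292.3/64.2 = 455.30 %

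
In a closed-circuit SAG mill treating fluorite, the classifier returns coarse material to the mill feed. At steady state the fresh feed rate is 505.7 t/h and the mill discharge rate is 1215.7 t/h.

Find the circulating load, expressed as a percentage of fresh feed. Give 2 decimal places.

CL = 140.40 %

Mill node: discharge = fresh + recycle.
R = M − F = 1215.7 − 505.7 = 710.0 t/h
CL = 100·R/F = 100·710.0/505.7 = 140.40 %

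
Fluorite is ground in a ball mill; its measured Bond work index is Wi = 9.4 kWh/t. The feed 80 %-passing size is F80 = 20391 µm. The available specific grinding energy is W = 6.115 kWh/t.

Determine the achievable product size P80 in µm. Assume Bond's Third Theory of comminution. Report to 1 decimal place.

P80 = 192.6 µm

W = 10 Wi (1/√P80 − 1/√F80)  [Bond]
1/√P80 = 1/√F80 + W/(10·Wi)
  = 6.1150/(10·9.4) + 1/√20391 = 0.065053 + 0.007003 = 0.072056
P80 = (1/0.072056)² = 13.8781² = 192.60 µm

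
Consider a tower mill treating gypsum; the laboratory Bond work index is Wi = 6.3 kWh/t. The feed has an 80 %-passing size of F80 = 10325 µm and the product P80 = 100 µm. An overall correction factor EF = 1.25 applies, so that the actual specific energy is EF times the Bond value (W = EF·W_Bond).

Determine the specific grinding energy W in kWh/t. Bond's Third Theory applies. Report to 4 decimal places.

W = 10·Wi·[P80^(−½) − F80^(−½)]
1/√100 = 0.100000;  1/√10325 = 0.009841
W = 10·6.3·(0.100000 − 0.009841) = 5.6800 kWh/t
With EF = 1.25: W = 5.6800·1.25 = 7.1000 kWh/t

W = 7.1000 kWh/t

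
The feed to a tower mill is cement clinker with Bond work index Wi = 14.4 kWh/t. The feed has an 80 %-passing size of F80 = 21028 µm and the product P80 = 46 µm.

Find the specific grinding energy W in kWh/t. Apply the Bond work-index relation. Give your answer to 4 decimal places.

W = 20.2386 kWh/t

W = 10 Wi (1/√P80 − 1/√F80)  [Bond]
1/√46 = 0.147442;  1/√21028 = 0.006896
W = 10·14.4·(0.147442 − 0.006896) = 20.2386 kWh/t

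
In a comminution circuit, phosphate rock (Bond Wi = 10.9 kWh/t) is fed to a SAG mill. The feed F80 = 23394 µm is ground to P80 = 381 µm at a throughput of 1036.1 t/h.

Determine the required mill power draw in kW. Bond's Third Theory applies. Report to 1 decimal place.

P = 5047.5 kW

W = 10 Wi (1/√P80 − 1/√F80)  [Bond]
W = 10·10.9·(1/√381 − 1/√23394) = 10·10.9·(0.044694) = 4.8716 kWh/t
Power = W × throughput = 4.8716 kWh/t × 1036.1 t/h = 5047.5 kW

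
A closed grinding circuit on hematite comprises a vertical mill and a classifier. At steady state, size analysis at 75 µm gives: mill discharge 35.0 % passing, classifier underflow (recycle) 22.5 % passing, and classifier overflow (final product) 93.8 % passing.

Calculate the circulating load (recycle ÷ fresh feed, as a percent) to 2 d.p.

Mass balance on the −75 µm fraction:
r = (o − d)/(d − u)
r = (93.8 − 35.0)/(35.0 − 22.5) = 58.8/12.5 = 4.7040
CL = 100·r = 470.40 %

CL = 470.40 %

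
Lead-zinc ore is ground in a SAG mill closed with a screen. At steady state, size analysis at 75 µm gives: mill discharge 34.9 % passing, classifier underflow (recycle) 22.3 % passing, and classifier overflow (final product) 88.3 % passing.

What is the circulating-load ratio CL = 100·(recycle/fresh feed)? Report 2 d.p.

Classifier node, passing 75 µm:
r = (o − d)/(d − u)
r = (88.3 − 34.9)/(34.9 − 22.3) = 53.4/12.6 = 4.2381
CL = 100·r = 423.81 %

CL = 423.81 %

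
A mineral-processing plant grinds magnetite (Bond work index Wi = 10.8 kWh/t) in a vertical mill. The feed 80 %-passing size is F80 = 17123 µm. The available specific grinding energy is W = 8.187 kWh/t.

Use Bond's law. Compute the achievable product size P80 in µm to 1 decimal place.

P80 = 143.6 µm

W = 10·Wi·(P80^(-½) − F80^(-½))
⇒ 1/√P80 = W/(10·Wi) + 1/√F80
  = 8.1870/(10·10.8) + 1/√17123 = 0.075806 + 0.007642 = 0.083448
P80 = (1/0.083448)² = 11.9836² = 143.61 µm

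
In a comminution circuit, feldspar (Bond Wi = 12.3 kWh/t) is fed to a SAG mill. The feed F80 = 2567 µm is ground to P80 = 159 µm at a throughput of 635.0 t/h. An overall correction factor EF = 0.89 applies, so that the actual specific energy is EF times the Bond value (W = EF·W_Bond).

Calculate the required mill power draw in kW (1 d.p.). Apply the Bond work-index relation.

P = 4140.8 kW

W = 10 Wi / √P80 − 10 Wi / √F80
W = 10·12.3·(1/√159 − 1/√2567) = 10·12.3·(0.059568) = 7.3269 kWh/t
W_actual = 0.89 × 7.3269 = 6.5209 kWh/t
P_mill = W·ṁ = 6.5209·635.0 = 4140.8 kW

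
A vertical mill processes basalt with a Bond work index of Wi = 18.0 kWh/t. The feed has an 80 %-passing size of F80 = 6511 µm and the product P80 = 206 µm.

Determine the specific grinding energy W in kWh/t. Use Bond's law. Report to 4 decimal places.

W = 10.3105 kWh/t

W = 10·Wi·(P80^(-½) − F80^(-½))
1/√206 = 0.069673;  1/√6511 = 0.012393
W = 10·18.0·(0.069673 − 0.012393) = 10.3105 kWh/t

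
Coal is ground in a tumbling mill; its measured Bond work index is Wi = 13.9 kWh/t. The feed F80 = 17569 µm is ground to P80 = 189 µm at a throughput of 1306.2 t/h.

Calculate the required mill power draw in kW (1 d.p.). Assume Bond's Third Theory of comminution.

Bond:  W = 10 Wi (1/√P − 1/√F)
W = 10·13.9·(1/√189 − 1/√17569) = 10·13.9·(0.065195) = 9.0621 kWh/t
Power = W × throughput = 9.0621 kWh/t × 1306.2 t/h = 11836.9 kW

P = 11836.9 kW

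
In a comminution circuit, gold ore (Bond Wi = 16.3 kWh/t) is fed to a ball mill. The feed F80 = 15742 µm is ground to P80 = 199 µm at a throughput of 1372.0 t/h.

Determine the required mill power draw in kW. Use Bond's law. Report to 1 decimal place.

W = 10 Wi (1/√P80 − 1/√F80)  [Bond]
W = 10·16.3·(1/√199 − 1/√15742) = 10·16.3·(0.062918) = 10.2556 kWh/t
P = W·T = 10.2556·1372.0 = 14070.7 kW

P = 14070.7 kW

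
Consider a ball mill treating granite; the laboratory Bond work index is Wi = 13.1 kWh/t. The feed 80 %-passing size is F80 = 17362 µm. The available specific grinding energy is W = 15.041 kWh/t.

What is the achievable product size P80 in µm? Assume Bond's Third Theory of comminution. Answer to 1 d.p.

P80 = 66.7 µm

Bond:  W = 10 Wi (1/√P − 1/√F)
⇒ 1/√P80 = W/(10 Wi) + 1/√F80
  = 15.0410/(10·13.1) + 1/√17362 = 0.114817 + 0.007589 = 0.122406
P80 = (1/0.122406)² = 8.1695² = 66.74 µm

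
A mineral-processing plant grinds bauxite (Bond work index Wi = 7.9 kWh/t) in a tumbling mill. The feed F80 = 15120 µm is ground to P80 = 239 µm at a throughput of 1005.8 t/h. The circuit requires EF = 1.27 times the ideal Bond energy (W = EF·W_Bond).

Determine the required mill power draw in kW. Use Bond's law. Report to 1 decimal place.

W = 10·Wi·[P80^(−½) − F80^(−½)]
W = 10·7.9·(1/√239 − 1/√15120) = 10·7.9·(0.056552) = 4.4676 kWh/t
Corrected W = EF·W_Bond = 1.27·4.4676 = 5.6739 kWh/t
Power = W × throughput = 5.6739 kWh/t × 1005.8 t/h = 5706.8 kW

P = 5706.8 kW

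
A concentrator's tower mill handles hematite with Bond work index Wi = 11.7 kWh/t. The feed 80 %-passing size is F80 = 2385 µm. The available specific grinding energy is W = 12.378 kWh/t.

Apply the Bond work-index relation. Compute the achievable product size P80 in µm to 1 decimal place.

W = 10 Wi / √P80 − 10 Wi / √F80
⇒ 1/√P80 = W/(10 Wi) + 1/√F80
  = 12.3780/(10·11.7) + 1/√2385 = 0.105795 + 0.020477 = 0.126271
P80 = (1/0.126271)² = 7.9195² = 62.72 µm

P80 = 62.7 µm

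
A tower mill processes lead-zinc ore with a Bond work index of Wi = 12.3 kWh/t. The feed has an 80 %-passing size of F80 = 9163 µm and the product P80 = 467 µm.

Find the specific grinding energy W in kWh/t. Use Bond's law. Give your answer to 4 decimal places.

W = 10 Wi (P80^-0.5 − F80^-0.5)
1/√467 = 0.046274;  1/√9163 = 0.010447
W = 10·12.3·(0.046274 − 0.010447) = 4.4068 kWh/t

W = 4.4068 kWh/t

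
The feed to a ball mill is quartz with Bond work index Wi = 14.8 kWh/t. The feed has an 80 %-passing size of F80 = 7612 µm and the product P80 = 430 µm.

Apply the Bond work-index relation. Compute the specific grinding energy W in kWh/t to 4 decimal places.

W = 10·Wi·[P80^(−½) − F80^(−½)]
1/√430 = 0.048224;  1/√7612 = 0.011462
W = 10·14.8·(0.048224 − 0.011462) = 5.4409 kWh/t

W = 5.4409 kWh/t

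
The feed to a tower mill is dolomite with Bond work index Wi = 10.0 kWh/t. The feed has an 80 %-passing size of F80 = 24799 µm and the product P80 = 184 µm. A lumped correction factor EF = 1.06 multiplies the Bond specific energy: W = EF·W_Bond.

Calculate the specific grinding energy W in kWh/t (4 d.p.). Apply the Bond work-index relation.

W_Bond = 10·Wi·(1/√P₈₀ − 1/√F₈₀)
1/√184 = 0.073721;  1/√24799 = 0.006350
W = 10·10.0·(0.073721 − 0.006350) = 6.7371 kWh/t
Corrected W = EF·W_Bond = 1.06·6.7371 = 7.1413 kWh/t

W = 7.1413 kWh/t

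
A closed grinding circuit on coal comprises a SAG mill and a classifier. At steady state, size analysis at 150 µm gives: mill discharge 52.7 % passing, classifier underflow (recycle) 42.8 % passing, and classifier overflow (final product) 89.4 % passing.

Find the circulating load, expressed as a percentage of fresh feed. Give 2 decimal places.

CL = 370.71 %

Balance %-passing 150 µm (r = R/F):
d + r·d = r·u + o → r(d−u) = o−d
r = (89.4 − 52.7)/(52.7 − 42.8) = 36.7/9.9 = 3.7071
CL = 100·r = 370.71 %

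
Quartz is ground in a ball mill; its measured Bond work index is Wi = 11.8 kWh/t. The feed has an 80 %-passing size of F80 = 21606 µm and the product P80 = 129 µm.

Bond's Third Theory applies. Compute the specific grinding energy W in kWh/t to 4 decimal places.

W = 10·Wi·(P80^(-½) − F80^(-½))
1/√129 = 0.088045;  1/√21606 = 0.006803
W = 10·11.8·(0.088045 − 0.006803) = 9.5865 kWh/t

W = 9.5865 kWh/t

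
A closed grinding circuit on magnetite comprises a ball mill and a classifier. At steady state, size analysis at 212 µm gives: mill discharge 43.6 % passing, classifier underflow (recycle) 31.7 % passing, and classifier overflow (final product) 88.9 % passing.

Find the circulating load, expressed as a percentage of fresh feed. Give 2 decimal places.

CL = 380.67 %

Classifier node, passing 212 µm:
(1+r)·d = r·u + o ⇒ r = (o−d)/(d−u)
r = (88.9 − 43.6)/(43.6 − 31.7) = 45.3/11.9 = 3.8067
CL = 100·r = 380.67 %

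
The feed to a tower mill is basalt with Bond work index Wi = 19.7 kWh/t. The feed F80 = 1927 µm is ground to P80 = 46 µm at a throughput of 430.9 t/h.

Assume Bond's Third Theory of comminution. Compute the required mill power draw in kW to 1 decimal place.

P = 10582.2 kW

W = 10·Wi·[P80^(−½) − F80^(−½)]
W = 10·19.7·(1/√46 − 1/√1927) = 10·19.7·(0.124662) = 24.5583 kWh/t
P_mill = W·ṁ = 24.5583·430.9 = 10582.2 kW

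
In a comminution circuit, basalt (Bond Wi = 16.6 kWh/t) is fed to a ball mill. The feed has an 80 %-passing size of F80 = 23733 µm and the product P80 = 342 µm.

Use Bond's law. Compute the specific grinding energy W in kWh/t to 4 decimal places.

Bond: W = 10·Wi·(1/√P80 − 1/√F80)
1/√342 = 0.054074;  1/√23733 = 0.006491
W = 10·16.6·(0.054074 − 0.006491) = 7.8987 kWh/t

W = 7.8987 kWh/t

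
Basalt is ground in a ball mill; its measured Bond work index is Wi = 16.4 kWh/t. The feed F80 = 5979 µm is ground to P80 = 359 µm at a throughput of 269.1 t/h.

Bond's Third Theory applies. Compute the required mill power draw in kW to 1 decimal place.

P = 1758.5 kW

W = 10·Wi·[P80^(−½) − F80^(−½)]
W = 10·16.4·(1/√359 − 1/√5979) = 10·16.4·(0.039845) = 6.5346 kWh/t
Power = W × throughput = 6.5346 kWh/t × 269.1 t/h = 1758.5 kW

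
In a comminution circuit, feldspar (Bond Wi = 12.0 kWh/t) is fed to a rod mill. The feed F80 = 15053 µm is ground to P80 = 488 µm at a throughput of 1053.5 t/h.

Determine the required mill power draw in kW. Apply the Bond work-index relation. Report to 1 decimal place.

W = 10·Wi·(P80^(-½) − F80^(-½))
W = 10·12.0·(1/√488 − 1/√15053) = 10·12.0·(0.037117) = 4.4541 kWh/t
P_mill = W·ṁ = 4.4541·1053.5 = 4692.4 kW

P = 4692.4 kW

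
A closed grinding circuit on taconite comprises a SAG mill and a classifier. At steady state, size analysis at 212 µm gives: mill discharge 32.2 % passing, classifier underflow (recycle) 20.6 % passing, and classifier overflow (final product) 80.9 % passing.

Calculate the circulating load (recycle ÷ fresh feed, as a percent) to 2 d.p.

Let r = R/F. Size balance at 212 µm:
Fd + Rd = Ru + Fo ⇒ R/F = (o−d)/(d−u)
r = (80.9 − 32.2)/(32.2 − 20.6) = 48.7/11.6 = 4.1983
CL = 100·r = 419.83 %

CL = 419.83 %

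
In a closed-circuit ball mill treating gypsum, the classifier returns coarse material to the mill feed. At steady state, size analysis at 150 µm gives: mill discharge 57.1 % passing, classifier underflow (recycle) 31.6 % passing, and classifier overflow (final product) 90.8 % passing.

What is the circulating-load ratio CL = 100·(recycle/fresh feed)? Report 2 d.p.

Classifier node, passing 150 µm:
r = (o − d)/(d − u)
r = (90.8 − 57.1)/(57.1 − 31.6) = 33.7/25.5 = 1.3216
CL = 100·r = 132.16 %

CL = 132.16 %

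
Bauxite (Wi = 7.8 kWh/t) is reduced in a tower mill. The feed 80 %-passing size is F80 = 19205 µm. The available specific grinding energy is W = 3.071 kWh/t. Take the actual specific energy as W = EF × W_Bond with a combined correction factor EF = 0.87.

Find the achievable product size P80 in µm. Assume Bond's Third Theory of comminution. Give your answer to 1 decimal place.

P80 = 363.2 µm

W = 10·Wi·[P80^(−½) − F80^(−½)]
W_Bond = W / EF = 3.071 / 0.87 = 3.5299 kWh/t
P80^-0.5 = F80^-0.5 + W_Bond/(10 Wi)
  = 3.5299/(10·7.8) + 1/√19205 = 0.045255 + 0.007216 = 0.052471
P80 = (1/0.052471)² = 19.0582² = 363.21 µm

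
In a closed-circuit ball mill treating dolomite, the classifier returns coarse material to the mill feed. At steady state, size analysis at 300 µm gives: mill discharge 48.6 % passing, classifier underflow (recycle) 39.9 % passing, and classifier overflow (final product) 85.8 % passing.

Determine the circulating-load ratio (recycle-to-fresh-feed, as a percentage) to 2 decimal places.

Let r = R/F. Size balance at 300 µm:
Fd + Rd = Ru + Fo ⇒ R/F = (o−d)/(d−u)
r = (85.8 − 48.6)/(48.6 − 39.9) = 37.2/8.7 = 4.2759
CL = 100·r = 427.59 %

CL = 427.59 %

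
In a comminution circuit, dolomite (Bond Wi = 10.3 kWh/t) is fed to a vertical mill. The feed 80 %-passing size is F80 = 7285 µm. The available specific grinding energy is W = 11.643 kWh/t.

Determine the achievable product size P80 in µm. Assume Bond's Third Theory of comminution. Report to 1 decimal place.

W = 10·Wi·[P80^(−½) − F80^(−½)]
1/√P80 = 1/√F80 + W/(10·Wi)
  = 11.6430/(10·10.3) + 1/√7285 = 0.113039 + 0.011716 = 0.124755
P80 = (1/0.124755)² = 8.0157² = 64.25 µm

P80 = 64.3 µm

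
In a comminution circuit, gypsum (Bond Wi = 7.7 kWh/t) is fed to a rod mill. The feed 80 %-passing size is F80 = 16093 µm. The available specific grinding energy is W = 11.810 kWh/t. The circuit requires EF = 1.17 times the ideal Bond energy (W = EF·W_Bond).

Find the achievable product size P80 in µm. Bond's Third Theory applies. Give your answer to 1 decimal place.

P80 = 51.8 µm

Bond:  W = 10 Wi (1/√P − 1/√F)
W_Bond = W / EF = 11.810 / 1.17 = 10.0940 kWh/t
P80^-0.5 = F80^-0.5 + W_Bond/(10 Wi)
  = 10.0940/(10·7.7) + 1/√16093 = 0.131091 + 0.007883 = 0.138974
P80 = (1/0.138974)² = 7.1956² = 51.78 µm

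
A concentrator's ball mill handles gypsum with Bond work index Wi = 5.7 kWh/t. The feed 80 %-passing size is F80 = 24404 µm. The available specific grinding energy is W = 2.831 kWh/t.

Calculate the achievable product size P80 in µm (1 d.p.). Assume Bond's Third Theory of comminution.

P80 = 318.1 µm

W = 10·Wi·[P80^(−½) − F80^(−½)]
⇒ 1/√P80 = W/(10 Wi) + 1/√F80
  = 2.8310/(10·5.7) + 1/√24404 = 0.049667 + 0.006401 = 0.056068
P80 = (1/0.056068)² = 17.8355² = 318.10 µm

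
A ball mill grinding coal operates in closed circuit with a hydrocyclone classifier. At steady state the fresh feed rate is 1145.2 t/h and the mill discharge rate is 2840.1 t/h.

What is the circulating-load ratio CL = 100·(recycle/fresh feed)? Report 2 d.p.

Discharge = new feed + return, hence
R = M − F = 2840.1 − 1145.2 = 1694.9 t/h
CL = 100·R/F = 100·1694.9/1145.2 = 148.00 %

CL = 148.00 %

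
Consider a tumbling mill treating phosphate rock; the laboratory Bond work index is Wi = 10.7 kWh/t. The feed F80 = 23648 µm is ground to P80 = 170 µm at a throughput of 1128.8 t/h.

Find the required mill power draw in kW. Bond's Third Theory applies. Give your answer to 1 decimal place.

P = 8478.1 kW

W = 10 Wi (P80^-0.5 − F80^-0.5)
W = 10·10.7·(1/√170 − 1/√23648) = 10·10.7·(0.070194) = 7.5107 kWh/t
Power = W × throughput = 7.5107 kWh/t × 1128.8 t/h = 8478.1 kW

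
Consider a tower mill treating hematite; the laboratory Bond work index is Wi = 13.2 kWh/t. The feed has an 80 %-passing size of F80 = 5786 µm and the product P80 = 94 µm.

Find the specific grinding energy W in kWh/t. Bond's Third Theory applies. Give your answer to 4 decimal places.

W = 11.8794 kWh/t

W = 10 Wi (1/√P80 − 1/√F80)  [Bond]
1/√94 = 0.103142;  1/√5786 = 0.013147
W = 10·13.2·(0.103142 − 0.013147) = 11.8794 kWh/t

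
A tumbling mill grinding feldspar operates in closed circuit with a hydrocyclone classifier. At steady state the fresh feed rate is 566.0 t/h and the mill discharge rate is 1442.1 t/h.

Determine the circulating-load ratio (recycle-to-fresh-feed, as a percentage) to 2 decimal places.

CL = 154.79 %

Mill node: discharge = fresh + recycle.
R = M − F = 1442.1 − 566.0 = 876.1 t/h
CL = 100·R/F = 100·876.1/566.0 = 154.79 %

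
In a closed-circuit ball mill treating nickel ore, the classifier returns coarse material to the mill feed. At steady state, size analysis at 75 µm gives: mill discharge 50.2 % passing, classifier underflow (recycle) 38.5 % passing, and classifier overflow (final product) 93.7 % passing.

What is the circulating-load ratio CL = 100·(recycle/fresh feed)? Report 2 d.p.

Balance %-passing 75 µm (r = R/F):
(1+r)·d = r·u + o ⇒ r = (o−d)/(d−u)
r = (93.7 − 50.2)/(50.2 − 38.5) = 43.5/11.7 = 3.7179
CL = 100·r = 371.79 %

CL = 371.79 %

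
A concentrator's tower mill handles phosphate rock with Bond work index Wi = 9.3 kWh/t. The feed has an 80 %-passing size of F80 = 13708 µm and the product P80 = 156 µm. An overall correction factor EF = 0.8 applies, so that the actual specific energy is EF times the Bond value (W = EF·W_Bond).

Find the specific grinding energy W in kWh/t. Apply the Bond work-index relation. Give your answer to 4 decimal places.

Bond:  W = 10 Wi (1/√P − 1/√F)
1/√156 = 0.080064;  1/√13708 = 0.008541
W = 10·9.3·(0.080064 − 0.008541) = 6.6516 kWh/t
Corrected W = EF·W_Bond = 0.8·6.6516 = 5.3213 kWh/t

W = 5.3213 kWh/t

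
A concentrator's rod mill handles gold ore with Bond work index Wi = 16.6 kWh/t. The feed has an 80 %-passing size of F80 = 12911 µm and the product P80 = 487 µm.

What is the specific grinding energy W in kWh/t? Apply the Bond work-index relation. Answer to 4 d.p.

W = 10·Wi·[P80^(−½) − F80^(−½)]
1/√487 = 0.045314;  1/√12911 = 0.008801
W = 10·16.6·(0.045314 − 0.008801) = 6.0613 kWh/t

W = 6.0613 kWh/t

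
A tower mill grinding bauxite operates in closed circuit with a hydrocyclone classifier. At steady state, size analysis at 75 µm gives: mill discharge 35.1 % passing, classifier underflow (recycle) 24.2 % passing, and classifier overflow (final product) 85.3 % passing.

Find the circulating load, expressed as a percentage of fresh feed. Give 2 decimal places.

Two-product formula at 75 µm:
(1+r)d = ru + o → r = (o−d)/(d−u)
r = (85.3 − 35.1)/(35.1 − 24.2) = 50.2/10.9 = 4.6055
CL = 100·r = 460.55 %

CL = 460.55 %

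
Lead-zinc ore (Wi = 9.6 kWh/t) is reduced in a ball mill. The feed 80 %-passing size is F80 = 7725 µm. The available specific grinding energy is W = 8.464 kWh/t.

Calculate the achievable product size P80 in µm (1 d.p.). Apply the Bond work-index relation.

Bond:  W = 10 Wi (1/√P − 1/√F)
P80^(−½) = W/(10 Wi) + F80^(−½)
  = 8.4640/(10·9.6) + 1/√7725 = 0.088167 + 0.011378 = 0.099544
P80 = (1/0.099544)² = 10.0458² = 100.92 µm

P80 = 100.9 µm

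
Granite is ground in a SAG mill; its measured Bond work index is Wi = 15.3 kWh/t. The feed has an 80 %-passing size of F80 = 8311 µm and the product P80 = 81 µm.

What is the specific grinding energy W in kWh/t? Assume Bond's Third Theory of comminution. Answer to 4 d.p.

W = 10 Wi (P80^-0.5 − F80^-0.5)
1/√81 = 0.111111;  1/√8311 = 0.010969
W = 10·15.3·(0.111111 − 0.010969) = 15.3217 kWh/t

W = 15.3217 kWh/t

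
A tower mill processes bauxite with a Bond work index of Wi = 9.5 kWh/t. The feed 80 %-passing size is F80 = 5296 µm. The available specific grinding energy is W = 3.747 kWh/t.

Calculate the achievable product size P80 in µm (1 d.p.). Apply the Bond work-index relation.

P80 = 353.5 µm

Bond:  W = 10 Wi (1/√P − 1/√F)
P80^(−½) = W/(10 Wi) + F80^(−½)
  = 3.7470/(10·9.5) + 1/√5296 = 0.039442 + 0.013741 = 0.053183
P80 = (1/0.053183)² = 18.8029² = 353.55 µm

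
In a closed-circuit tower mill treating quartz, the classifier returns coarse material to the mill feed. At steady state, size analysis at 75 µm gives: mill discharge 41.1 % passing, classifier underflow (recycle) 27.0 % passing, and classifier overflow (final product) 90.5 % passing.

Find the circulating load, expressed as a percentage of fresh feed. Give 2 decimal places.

CL = 350.35 %

Balance %-passing 75 µm (r = R/F):
(1+r)d = ru + o → r = (o−d)/(d−u)
r = (90.5 − 41.1)/(41.1 − 27.0) = 49.4/14.1 = 3.5035
CL = 100·r = 350.35 %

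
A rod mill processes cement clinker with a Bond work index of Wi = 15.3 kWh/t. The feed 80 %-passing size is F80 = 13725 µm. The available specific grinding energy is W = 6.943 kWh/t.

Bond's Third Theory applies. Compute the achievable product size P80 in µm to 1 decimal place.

P80 = 344.0 µm

W = 10·Wi·[P80^(−½) − F80^(−½)]
1/√P80 = 1/√F80 + W/(10·Wi)
  = 6.9430/(10·15.3) + 1/√13725 = 0.045379 + 0.008536 = 0.053915
P80 = (1/0.053915)² = 18.5478² = 344.02 µm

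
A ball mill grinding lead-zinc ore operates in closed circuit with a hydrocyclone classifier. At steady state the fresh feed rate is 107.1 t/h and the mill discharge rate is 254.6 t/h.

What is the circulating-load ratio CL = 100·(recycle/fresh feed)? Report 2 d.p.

CL = 137.72 %

M = F + R at steady state, so:
R = M − F = 254.6 − 107.1 = 147.5 t/h
CL = 100·R/F = 100·147.5/107.1 = 137.72 %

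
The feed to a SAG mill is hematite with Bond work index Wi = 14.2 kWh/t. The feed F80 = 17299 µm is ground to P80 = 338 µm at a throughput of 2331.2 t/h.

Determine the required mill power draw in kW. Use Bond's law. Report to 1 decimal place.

P = 15488.8 kW

Bond: W = 10·Wi·(1/√P80 − 1/√F80)
W = 10·14.2·(1/√338 − 1/√17299) = 10·14.2·(0.046790) = 6.6441 kWh/t
Power = W × throughput = 6.6441 kWh/t × 2331.2 t/h = 15488.8 kW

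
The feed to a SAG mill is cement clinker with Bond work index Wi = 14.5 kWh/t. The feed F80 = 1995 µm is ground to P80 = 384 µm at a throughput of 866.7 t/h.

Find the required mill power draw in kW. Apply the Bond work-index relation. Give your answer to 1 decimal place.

W = 10 Wi (P80^-0.5 − F80^-0.5)
W = 10·14.5·(1/√384 − 1/√1995) = 10·14.5·(0.028642) = 4.1531 kWh/t
P_mill = W·ṁ = 4.1531·866.7 = 3599.5 kW

P = 3599.5 kW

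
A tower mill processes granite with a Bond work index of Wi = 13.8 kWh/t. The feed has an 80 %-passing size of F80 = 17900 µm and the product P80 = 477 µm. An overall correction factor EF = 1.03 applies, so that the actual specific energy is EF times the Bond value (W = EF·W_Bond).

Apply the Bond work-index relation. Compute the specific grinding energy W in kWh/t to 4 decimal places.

W = 5.4457 kWh/t

W_Bond = 10·Wi·(1/√P₈₀ − 1/√F₈₀)
1/√477 = 0.045787;  1/√17900 = 0.007474
W = 10·13.8·(0.045787 − 0.007474) = 5.2871 kWh/t
Apply correction: 5.2871 × 1.03 = 5.4457 kWh/t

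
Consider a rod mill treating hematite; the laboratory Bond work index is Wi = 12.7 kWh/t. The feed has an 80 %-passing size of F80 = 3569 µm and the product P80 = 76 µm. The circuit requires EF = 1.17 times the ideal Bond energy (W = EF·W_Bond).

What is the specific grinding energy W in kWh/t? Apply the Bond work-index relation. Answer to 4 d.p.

W = 14.5572 kWh/t

W = 10 Wi / √P80 − 10 Wi / √F80
1/√76 = 0.114708;  1/√3569 = 0.016739
W = 10·12.7·(0.114708 − 0.016739) = 12.4421 kWh/t
With EF = 1.17: W = 12.4421·1.17 = 14.5572 kWh/t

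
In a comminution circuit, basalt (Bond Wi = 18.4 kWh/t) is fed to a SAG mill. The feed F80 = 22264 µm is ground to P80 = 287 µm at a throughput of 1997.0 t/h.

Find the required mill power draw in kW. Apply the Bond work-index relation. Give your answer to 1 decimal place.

P = 19227.2 kW

W_Bond = 10·Wi·(1/√P₈₀ − 1/√F₈₀)
W = 10·18.4·(1/√287 − 1/√22264) = 10·18.4·(0.052326) = 9.6280 kWh/t
P_mill = W·ṁ = 9.6280·1997.0 = 19227.2 kW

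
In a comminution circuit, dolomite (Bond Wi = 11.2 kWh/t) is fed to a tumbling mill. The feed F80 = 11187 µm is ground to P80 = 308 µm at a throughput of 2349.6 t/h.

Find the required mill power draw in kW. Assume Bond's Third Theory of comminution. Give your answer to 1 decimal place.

W = 10·Wi·(P80^(-½) − F80^(-½))
W = 10·11.2·(1/√308 − 1/√11187) = 10·11.2·(0.047526) = 5.3229 kWh/t
P_mill = W·ṁ = 5.3229·2349.6 = 12506.6 kW

P = 12506.6 kW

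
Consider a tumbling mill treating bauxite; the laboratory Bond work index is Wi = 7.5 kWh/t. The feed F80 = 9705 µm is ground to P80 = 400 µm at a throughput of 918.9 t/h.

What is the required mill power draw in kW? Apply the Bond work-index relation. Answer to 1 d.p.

Bond: W = 10·Wi·(1/√P80 − 1/√F80)
W = 10·7.5·(1/√400 − 1/√9705) = 10·7.5·(0.039849) = 2.9887 kWh/t
P_mill = W·ṁ = 2.9887·918.9 = 2746.3 kW

P = 2746.3 kW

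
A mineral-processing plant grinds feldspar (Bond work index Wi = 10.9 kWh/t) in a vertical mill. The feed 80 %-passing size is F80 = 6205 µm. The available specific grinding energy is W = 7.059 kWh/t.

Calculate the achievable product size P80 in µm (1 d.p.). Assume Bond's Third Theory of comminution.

P80 = 166.7 µm

W = 10 Wi / √P80 − 10 Wi / √F80
P80^-0.5 = F80^-0.5 + W/(10 Wi)
  = 7.0590/(10·10.9) + 1/√6205 = 0.064761 + 0.012695 = 0.077456
P80 = (1/0.077456)² = 12.9105² = 166.68 µm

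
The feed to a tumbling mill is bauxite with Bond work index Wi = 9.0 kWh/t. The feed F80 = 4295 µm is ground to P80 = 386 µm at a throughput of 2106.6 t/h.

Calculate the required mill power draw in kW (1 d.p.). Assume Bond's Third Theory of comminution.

P = 6757.1 kW

W = 10 Wi (P80^-0.5 − F80^-0.5)
W = 10·9.0·(1/√386 − 1/√4295) = 10·9.0·(0.035640) = 3.2076 kWh/t
Mill draw = 3.2076 × 2106.6 = 6757.1 kW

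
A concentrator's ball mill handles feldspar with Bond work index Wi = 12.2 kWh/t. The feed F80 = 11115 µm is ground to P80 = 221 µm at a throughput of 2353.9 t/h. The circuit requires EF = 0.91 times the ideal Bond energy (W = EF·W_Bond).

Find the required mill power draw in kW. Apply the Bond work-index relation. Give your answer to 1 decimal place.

W = 10 Wi (P80^-0.5 − F80^-0.5)
W = 10·12.2·(1/√221 − 1/√11115) = 10·12.2·(0.057782) = 7.0494 kWh/t
Apply correction: 7.0494 × 0.91 = 6.4150 kWh/t
P_mill = W·ṁ = 6.4150·2353.9 = 15100.2 kW

P = 15100.2 kW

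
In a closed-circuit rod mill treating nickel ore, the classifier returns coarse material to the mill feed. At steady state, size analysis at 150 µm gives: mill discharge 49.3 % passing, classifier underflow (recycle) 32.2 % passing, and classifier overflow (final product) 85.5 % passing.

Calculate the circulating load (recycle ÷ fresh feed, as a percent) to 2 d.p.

Mass balance on the −150 µm fraction:
r = (o − d)/(d − u)
r = (85.5 − 49.3)/(49.3 − 32.2) = 36.2/17.1 = 2.1170
CL = 100·r = 211.70 %

CL = 211.70 %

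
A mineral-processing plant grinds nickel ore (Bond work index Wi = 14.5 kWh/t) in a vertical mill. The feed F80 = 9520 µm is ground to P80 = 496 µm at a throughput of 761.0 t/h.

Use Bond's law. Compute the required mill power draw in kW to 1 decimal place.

W = 10 Wi (P80^-0.5 − F80^-0.5)
W = 10·14.5·(1/√496 − 1/√9520) = 10·14.5·(0.034652) = 5.0246 kWh/t
Mill draw = 5.0246 × 761.0 = 3823.7 kW

P = 3823.7 kW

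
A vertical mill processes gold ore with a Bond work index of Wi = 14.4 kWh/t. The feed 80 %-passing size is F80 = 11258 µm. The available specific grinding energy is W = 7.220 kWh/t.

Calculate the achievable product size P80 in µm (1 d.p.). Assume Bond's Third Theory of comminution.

W = 10 Wi (1/√P80 − 1/√F80)  [Bond]
⇒ 1/√P80 = W/(10 Wi) + 1/√F80
  = 7.2200/(10·14.4) + 1/√11258 = 0.050139 + 0.009425 = 0.059564
P80 = (1/0.059564)² = 16.7888² = 281.86 µm

P80 = 281.9 µm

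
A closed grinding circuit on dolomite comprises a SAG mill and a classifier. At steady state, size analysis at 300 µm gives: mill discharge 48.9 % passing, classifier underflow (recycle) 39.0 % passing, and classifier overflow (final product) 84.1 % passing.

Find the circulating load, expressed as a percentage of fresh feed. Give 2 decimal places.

CL = 355.56 %

Balance %-passing 300 µm (r = R/F):
(1+r)·d = r·u + o ⇒ r = (o−d)/(d−u)
r = (84.1 − 48.9)/(48.9 − 39.0) = 35.2/9.9 = 3.5556
CL = 100·r = 355.56 %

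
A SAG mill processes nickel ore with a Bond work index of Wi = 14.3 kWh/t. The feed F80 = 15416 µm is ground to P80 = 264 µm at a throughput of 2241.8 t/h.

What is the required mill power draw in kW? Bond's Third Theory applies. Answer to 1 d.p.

W = 10 Wi (1/√P80 − 1/√F80)  [Bond]
W = 10·14.3·(1/√264 − 1/√15416) = 10·14.3·(0.053492) = 7.6493 kWh/t
Mill draw = 7.6493 × 2241.8 = 17148.2 kW

P = 17148.2 kW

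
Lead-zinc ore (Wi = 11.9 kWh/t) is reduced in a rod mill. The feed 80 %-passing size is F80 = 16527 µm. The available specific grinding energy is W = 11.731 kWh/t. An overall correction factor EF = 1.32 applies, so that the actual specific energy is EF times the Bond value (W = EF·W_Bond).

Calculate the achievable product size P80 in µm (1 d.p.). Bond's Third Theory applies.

W = 10·Wi·[P80^(−½) − F80^(−½)]
W_Bond = W / EF = 11.731 / 1.32 = 8.8871 kWh/t
⇒ 1/√P80 = W_Bond/(10·Wi) + 1/√F80
  = 8.8871/(10·11.9) + 1/√16527 = 0.074682 + 0.007779 = 0.082460
P80 = (1/0.082460)² = 12.1270² = 147.07 µm

P80 = 147.1 µm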